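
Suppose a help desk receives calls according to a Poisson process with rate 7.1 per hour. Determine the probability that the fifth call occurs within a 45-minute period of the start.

Over the interval, μ = 7.1 × 0.75 = 5.325 (a 45-minute period = 0.75 hours).
The fifth arrival falls in the interval iff at least 5 events occur there: P(S_5 ≤ t) = P(N ≥ 5) = 1 − P(N ≤ 4) ≈ 0.6146.

0.6146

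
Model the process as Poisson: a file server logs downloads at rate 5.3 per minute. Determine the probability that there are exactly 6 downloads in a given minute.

With mean μ = 5.3 per minute,
P(N = 6) = e^(−μ) μ^6/6! = e^(−5.3) · 5.3^6/720 ≈ 0.1537.

0.1537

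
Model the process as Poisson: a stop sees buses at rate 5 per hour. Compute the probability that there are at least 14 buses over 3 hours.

Over the interval, μ = 5 × 3 = 15 (3 hours).
P(N ≥ 14) = 1 − P(N ≤ 13) = 1 − Σ_{j=0}^{13} e^(−μ) μ^j/j! ≈ 0.6368.

0.6368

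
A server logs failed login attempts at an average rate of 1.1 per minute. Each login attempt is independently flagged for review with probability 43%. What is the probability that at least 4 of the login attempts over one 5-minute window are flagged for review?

Thinning: the login attempts that are flagged for review themselves form a Poisson process with rate 0.43 × 1.1 = 0.473 per minute.
Over the interval, μ = 0.473 × 5 = 2.365 (a 5-minute window = 5 minutes).
P(N ≥ 4) = 1 − P(N ≤ 3) ≈ 0.2140.

0.2140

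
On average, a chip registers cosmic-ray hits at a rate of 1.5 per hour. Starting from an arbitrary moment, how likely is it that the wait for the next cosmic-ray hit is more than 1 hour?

The wait for the next event is exponential with rate λ = 1.5 per hour.
P(T > 1) = e^(−λt) = e^(−1.5 × 1) = e^(−1.5) ≈ 0.2231.

0.2231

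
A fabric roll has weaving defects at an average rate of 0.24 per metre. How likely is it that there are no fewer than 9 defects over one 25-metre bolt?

0.1528

Over the interval, μ = 0.24 × 25 = 6 (a 25-metre bolt = 25 metres).
P(N ≥ 9) = 1 − P(N ≤ 8) = 1 − Σ_{j=0}^{8} e^(−μ) μ^j/j! ≈ 0.1528.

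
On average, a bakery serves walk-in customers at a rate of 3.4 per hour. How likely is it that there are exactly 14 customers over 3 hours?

0.0563

Over the interval, μ = 3.4 × 3 = 10.2 (3 hours).
P(N = 14) = e^(−μ) μ^14/14! = e^(−10.2) · 10.2^14/87178291200 ≈ 0.0563.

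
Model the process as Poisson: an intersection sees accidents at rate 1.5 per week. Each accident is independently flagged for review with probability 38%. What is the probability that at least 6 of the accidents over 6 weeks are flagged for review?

0.1320

Thinning: the accidents that are flagged for review themselves form a Poisson process with rate 0.38 × 1.5 = 0.57 per week.
Over the interval, μ = 0.57 × 6 = 3.42 (6 weeks).
P(N ≥ 6) = 1 − P(N ≤ 5) ≈ 0.1320.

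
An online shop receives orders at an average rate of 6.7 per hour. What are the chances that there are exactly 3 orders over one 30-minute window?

0.2198

Over the interval, μ = 6.7 × 0.5 = 3.35 (a 30-minute window = 0.5 hours).
P(N = 3) = e^(−μ) μ^3/3! = e^(−3.35) · 3.35^3/6 ≈ 0.2198.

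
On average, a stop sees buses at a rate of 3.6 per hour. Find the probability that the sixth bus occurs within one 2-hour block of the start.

Over the interval, μ = 3.6 × 2 = 7.2 (a 2-hour block = 2 hours).
The sixth arrival falls in the interval iff at least 6 events occur there: P(S_6 ≤ t) = P(N ≥ 6) = 1 − P(N ≤ 5) ≈ 0.7241.

0.7241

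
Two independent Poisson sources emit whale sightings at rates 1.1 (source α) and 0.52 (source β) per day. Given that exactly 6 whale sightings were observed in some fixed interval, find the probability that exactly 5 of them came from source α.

0.2780

Given the total, each event is independently from source α with probability p = λ_α/(λ_α+λ_β) = 1.1/1.62 ≈ 0.6790.
So K ~ Binomial(6, 1.1/1.62): P(K = 5) = C(6,5) · (1.1/1.62)^5 · (0.52/1.62)^1 ≈ 0.2780.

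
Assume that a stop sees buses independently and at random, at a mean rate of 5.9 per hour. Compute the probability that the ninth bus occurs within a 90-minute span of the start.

0.5244

Over the interval, μ = 5.9 × 1.5 = 8.85 (a 90-minute span = 1.5 hours).
The ninth arrival falls in the interval iff at least 9 events occur there: P(S_9 ≤ t) = P(N ≥ 9) = 1 − P(N ≤ 8) ≈ 0.5244.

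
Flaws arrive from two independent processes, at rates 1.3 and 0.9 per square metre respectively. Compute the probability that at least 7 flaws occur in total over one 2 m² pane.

Independent Poisson processes superpose: combined rate λ = 1.3 + 0.9 = 2.2 per square metre.
Over the interval, μ = 2.2 × 2 = 4.4 (a 2 m² pane = 2 square metres).
P(N ≥ 7) = 1 − P(N ≤ 6) ≈ 0.1564.

0.1564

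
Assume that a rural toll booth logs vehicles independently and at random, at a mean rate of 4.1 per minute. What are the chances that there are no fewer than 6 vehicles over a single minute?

With mean μ = 4.1 per minute,
P(N ≥ 6) = 1 − P(N ≤ 5) = 1 − Σ_{j=0}^{5} e^(−μ) μ^j/j! ≈ 0.2307.

0.2307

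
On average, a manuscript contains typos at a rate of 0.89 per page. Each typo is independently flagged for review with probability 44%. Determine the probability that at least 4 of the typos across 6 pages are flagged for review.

Thinning: the typos that are flagged for review themselves form a Poisson process with rate 0.44 × 0.89 = 0.3916 per page.
Over the interval, μ = 0.3916 × 6 = 2.3496 (6 pages).
P(N ≥ 4) = 1 − P(N ≤ 3) ≈ 0.2108.

0.2108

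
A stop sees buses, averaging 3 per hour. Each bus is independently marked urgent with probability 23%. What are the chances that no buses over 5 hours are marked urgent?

Thinning: the buses that are marked urgent themselves form a Poisson process with rate 0.23 × 3 = 0.69 per hour.
Over the interval, μ = 0.69 × 5 = 3.45 (5 hours).
P(N = 0) = e^(−3.45) · 3.45^0/0! ≈ 0.0317.

0.0317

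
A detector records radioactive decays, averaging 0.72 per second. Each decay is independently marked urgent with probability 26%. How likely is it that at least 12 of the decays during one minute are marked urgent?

0.4484

Thinning: the decays that are marked urgent themselves form a Poisson process with rate 0.26 × 0.72 = 0.1872 per second.
Over the interval, μ = 0.1872 × 60 = 11.232 (a minute = 60 seconds).
P(N ≥ 12) = 1 − P(N ≤ 11) ≈ 0.4484.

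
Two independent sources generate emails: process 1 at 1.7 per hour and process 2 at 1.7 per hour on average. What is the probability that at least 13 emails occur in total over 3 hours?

0.2278

Independent Poisson processes superpose: combined rate λ = 1.7 + 1.7 = 3.4 per hour.
Over the interval, μ = 3.4 × 3 = 10.2 (3 hours).
P(N ≥ 13) = 1 − P(N ≤ 12) ≈ 0.2278.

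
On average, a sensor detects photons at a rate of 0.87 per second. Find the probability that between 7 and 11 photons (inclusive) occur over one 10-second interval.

0.5956

Over the interval, μ = 0.87 × 10 = 8.7 (a 10-second interval = 10 seconds).
P(7 ≤ N ≤ 11) = Σ_{j=7}^{11} e^(−8.7) · 8.7^j/j! ≈ 0.5956.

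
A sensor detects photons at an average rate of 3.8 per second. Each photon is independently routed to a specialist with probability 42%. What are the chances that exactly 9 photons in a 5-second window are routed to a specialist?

Thinning: the photons that are routed to a specialist themselves form a Poisson process with rate 0.42 × 3.8 = 1.596 per second.
Over the interval, μ = 1.596 × 5 = 7.98 (a 5-second window = 5 seconds).
P(N = 9) = e^(−7.98) · 7.98^9/9! ≈ 0.1238.

0.1238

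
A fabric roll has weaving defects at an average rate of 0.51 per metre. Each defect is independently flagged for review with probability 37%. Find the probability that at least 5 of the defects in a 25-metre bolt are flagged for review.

0.5086

Thinning: the defects that are flagged for review themselves form a Poisson process with rate 0.37 × 0.51 = 0.1887 per metre.
Over the interval, μ = 0.1887 × 25 = 4.7175 (a 25-metre bolt = 25 metres).
P(N ≥ 5) = 1 − P(N ≤ 4) ≈ 0.5086.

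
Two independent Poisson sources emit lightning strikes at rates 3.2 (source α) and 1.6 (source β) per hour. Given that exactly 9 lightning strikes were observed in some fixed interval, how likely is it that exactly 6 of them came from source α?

Given the total, each event is independently from source α with probability p = λ_α/(λ_α+λ_β) = 3.2/4.8 ≈ 0.6667.
So K ~ Binomial(9, 3.2/4.8): P(K = 6) = C(9,6) · (3.2/4.8)^6 · (1.6/4.8)^3 ≈ 0.2731.

0.2731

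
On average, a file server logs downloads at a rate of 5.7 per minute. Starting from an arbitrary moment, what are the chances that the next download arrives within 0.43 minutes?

Inter-arrival times are exponential with rate λ = 5.7 per minute.
P(T ≤ 0.43) = 1 − e^(−λt) = 1 − e^(−5.7 × 0.43) = 1 − e^(−2.451) ≈ 0.9138.

0.9138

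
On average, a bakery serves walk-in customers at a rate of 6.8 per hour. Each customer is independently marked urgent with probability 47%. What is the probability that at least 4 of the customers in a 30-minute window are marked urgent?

Thinning: the customers that are marked urgent themselves form a Poisson process with rate 0.47 × 6.8 = 3.196 per hour.
Over the interval, μ = 3.196 × 0.5 = 1.598 (a 30-minute window = 0.5 hours).
P(N ≥ 4) = 1 − P(N ≤ 3) ≈ 0.0785.

0.0785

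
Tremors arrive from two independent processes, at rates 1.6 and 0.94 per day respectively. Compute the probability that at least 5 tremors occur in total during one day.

0.1142

Independent Poisson processes superpose: combined rate λ = 1.6 + 0.94 = 2.54 per day.
So μ = 2.54.
P(N ≥ 5) = 1 − P(N ≤ 4) ≈ 0.1142.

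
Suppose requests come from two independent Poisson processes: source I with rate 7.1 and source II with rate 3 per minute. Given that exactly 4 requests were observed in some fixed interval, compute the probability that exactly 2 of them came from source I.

0.2616

Given the total, each event is independently from source I with probability p = λ_I/(λ_I+λ_II) = 7.1/10.1 ≈ 0.7030.
So K ~ Binomial(4, 7.1/10.1): P(K = 2) = C(4,2) · (7.1/10.1)^2 · (3/10.1)^2 ≈ 0.2616.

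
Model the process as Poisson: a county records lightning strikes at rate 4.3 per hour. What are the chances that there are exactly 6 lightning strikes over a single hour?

With mean μ = 4.3 per hour,
P(N = 6) = e^(−μ) μ^6/6! = e^(−4.3) · 4.3^6/720 ≈ 0.1191.

0.1191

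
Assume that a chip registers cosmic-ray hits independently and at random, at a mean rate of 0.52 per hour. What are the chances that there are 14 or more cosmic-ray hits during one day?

0.3700

Over the interval, μ = 0.52 × 24 = 12.48 (a day = 24 hours).
P(N ≥ 14) = 1 − P(N ≤ 13) = 1 − Σ_{j=0}^{13} e^(−μ) μ^j/j! ≈ 0.3700.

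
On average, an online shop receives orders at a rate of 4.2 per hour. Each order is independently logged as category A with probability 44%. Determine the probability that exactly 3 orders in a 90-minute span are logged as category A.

0.2220

Thinning: the orders that are logged as category A themselves form a Poisson process with rate 0.44 × 4.2 = 1.848 per hour.
Over the interval, μ = 1.848 × 1.5 = 2.772 (a 90-minute span = 1.5 hours).
P(N = 3) = e^(−2.772) · 2.772^3/3! ≈ 0.2220.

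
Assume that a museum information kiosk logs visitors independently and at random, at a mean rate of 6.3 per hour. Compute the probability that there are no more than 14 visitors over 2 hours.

0.7153

Over the interval, μ = 6.3 × 2 = 12.6 (2 hours).
P(N ≤ 14) = Σ_{j=0}^{14} e^(−μ) μ^j/j! ≈ 0.7153.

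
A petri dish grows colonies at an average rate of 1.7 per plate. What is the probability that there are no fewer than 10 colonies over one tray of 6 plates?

0.5668

Over the interval, μ = 1.7 × 6 = 10.2 (a tray of 6 plates = 6 plates).
P(N ≥ 10) = 1 − P(N ≤ 9) = 1 − Σ_{j=0}^{9} e^(−μ) μ^j/j! ≈ 0.5668.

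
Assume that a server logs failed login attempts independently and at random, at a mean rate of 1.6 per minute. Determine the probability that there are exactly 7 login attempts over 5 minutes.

0.1396

Over the interval, μ = 1.6 × 5 = 8 (5 minutes).
P(N = 7) = e^(−μ) μ^7/7! = e^(−8) · 8^7/5040 ≈ 0.1396.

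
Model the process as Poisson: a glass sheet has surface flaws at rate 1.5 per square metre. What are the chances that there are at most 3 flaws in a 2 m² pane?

0.6472

Over the interval, μ = 1.5 × 2 = 3 (a 2 m² pane = 2 square metres).
P(N ≤ 3) = Σ_{j=0}^{3} e^(−μ) μ^j/j! ≈ 0.6472.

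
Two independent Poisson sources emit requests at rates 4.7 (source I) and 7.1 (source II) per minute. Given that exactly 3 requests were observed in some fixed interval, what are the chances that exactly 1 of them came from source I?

Given the total, each event is independently from source I with probability p = λ_I/(λ_I+λ_II) = 4.7/11.8 ≈ 0.3983.
So K ~ Binomial(3, 4.7/11.8): P(K = 1) = C(3,1) · (4.7/11.8)^1 · (7.1/11.8)^2 ≈ 0.4326.

0.4326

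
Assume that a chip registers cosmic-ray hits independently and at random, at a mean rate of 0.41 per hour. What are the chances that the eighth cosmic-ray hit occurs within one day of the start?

Over the interval, μ = 0.41 × 24 = 9.84 (a day = 24 hours).
The eighth arrival falls in the interval iff at least 8 events occur there: P(S_8 ≤ t) = P(N ≥ 8) = 1 − P(N ≤ 7) ≈ 0.7650.

0.7650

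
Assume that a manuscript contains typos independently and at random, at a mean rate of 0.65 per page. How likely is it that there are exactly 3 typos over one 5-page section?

0.2218

Over the interval, μ = 0.65 × 5 = 3.25 (a 5-page section = 5 pages).
P(N = 3) = e^(−μ) μ^3/3! = e^(−3.25) · 3.25^3/6 ≈ 0.2218.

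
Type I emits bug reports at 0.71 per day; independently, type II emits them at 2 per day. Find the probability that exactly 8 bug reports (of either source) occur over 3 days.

Independent Poisson processes superpose: combined rate λ = 0.71 + 2 = 2.71 per day.
Over the interval, μ = 2.71 × 3 = 8.13 (3 days).
P(N = 8) = e^(−8.13) · 8.13^8/8! ≈ 0.1394.

0.1394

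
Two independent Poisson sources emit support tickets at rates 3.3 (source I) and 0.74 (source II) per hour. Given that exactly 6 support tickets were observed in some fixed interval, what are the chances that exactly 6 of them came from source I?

Given the total, each event is independently from source I with probability p = λ_I/(λ_I+λ_II) = 3.3/4.04 ≈ 0.8168.
So K ~ Binomial(6, 3.3/4.04): P(K = 6) = C(6,6) · (3.3/4.04)^6 · (0.74/4.04)^0 ≈ 0.2970.

0.2970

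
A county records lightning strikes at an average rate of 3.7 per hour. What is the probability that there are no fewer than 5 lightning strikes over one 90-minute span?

Over the interval, μ = 3.7 × 1.5 = 5.55 (a 90-minute span = 1.5 hours).
P(N ≥ 5) = 1 − P(N ≤ 4) = 1 − Σ_{j=0}^{4} e^(−μ) μ^j/j! ≈ 0.6502.

0.6502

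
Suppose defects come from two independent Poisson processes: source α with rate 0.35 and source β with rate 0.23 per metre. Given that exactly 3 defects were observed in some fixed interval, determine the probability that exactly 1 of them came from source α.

0.2847

Given the total, each event is independently from source α with probability p = λ_α/(λ_α+λ_β) = 0.35/0.58 ≈ 0.6034.
So K ~ Binomial(3, 0.35/0.58): P(K = 1) = C(3,1) · (0.35/0.58)^1 · (0.23/0.58)^2 ≈ 0.2847.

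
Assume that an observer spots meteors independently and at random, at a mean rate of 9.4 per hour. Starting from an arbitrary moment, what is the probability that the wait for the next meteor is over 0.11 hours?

0.3556

The wait for the next event is exponential with rate λ = 9.4 per hour.
P(T > 0.11) = e^(−λt) = e^(−9.4 × 0.11) = e^(−1.034) ≈ 0.3556.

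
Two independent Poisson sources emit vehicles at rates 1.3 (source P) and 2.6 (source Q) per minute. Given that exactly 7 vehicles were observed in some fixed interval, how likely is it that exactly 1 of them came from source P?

Given the total, each event is independently from source P with probability p = λ_P/(λ_P+λ_Q) = 1.3/3.9 ≈ 0.3333.
So K ~ Binomial(7, 1.3/3.9): P(K = 1) = C(7,1) · (1.3/3.9)^1 · (2.6/3.9)^6 ≈ 0.2048.

0.2048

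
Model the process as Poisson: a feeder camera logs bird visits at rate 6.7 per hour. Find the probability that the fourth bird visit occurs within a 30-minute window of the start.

0.4307

Over the interval, μ = 6.7 × 0.5 = 3.35 (a 30-minute window = 0.5 hours).
The fourth arrival falls in the interval iff at least 4 events occur there: P(S_4 ≤ t) = P(N ≥ 4) = 1 − P(N ≤ 3) ≈ 0.4307.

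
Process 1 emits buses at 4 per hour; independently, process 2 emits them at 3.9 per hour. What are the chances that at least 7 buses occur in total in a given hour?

0.6743

Independent Poisson processes superpose: combined rate λ = 4 + 3.9 = 7.9 per hour.
So μ = 7.9.
P(N ≥ 7) = 1 − P(N ≤ 6) ≈ 0.6743.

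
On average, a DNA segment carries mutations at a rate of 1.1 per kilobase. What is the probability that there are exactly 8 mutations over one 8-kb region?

Over the interval, μ = 1.1 × 8 = 8.8 (an 8-kb region = 8 kilobases).
P(N = 8) = e^(−μ) μ^8/8! = e^(−8.8) · 8.8^8/40320 ≈ 0.1344.

0.1344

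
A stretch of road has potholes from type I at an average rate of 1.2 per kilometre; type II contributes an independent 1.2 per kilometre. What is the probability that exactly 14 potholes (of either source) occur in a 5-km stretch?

0.0905

Independent Poisson processes superpose: combined rate λ = 1.2 + 1.2 = 2.4 per kilometre.
Over the interval, μ = 2.4 × 5 = 12 (a 5-km stretch = 5 kilometres).
P(N = 14) = e^(−12) · 12^14/14! ≈ 0.0905.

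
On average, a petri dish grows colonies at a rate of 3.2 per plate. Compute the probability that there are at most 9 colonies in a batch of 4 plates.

0.1794

Over the interval, μ = 3.2 × 4 = 12.8 (a batch of 4 plates = 4 plates).
P(N ≤ 9) = Σ_{j=0}^{9} e^(−μ) μ^j/j! ≈ 0.1794.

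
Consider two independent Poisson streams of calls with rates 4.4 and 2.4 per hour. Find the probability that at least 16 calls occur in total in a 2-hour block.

Independent Poisson processes superpose: combined rate λ = 4.4 + 2.4 = 6.8 per hour.
Over the interval, μ = 6.8 × 2 = 13.6 (a 2-hour block = 2 hours).
P(N ≥ 16) = 1 − P(N ≤ 15) ≈ 0.2917.

0.2917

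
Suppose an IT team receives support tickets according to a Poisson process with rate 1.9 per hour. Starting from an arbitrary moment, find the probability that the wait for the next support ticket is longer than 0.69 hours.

0.2696

The wait for the next event is exponential with rate λ = 1.9 per hour.
P(T > 0.69) = e^(−λt) = e^(−1.9 × 0.69) = e^(−1.311) ≈ 0.2696.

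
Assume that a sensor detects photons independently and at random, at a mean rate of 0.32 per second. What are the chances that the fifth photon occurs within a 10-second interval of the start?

0.2194

Over the interval, μ = 0.32 × 10 = 3.2 (a 10-second interval = 10 seconds).
The fifth arrival falls in the interval iff at least 5 events occur there: P(S_5 ≤ t) = P(N ≥ 5) = 1 − P(N ≤ 4) ≈ 0.2194.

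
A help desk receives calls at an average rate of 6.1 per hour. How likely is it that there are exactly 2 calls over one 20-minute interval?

Over the interval, μ = 6.1 × 1/3 ≈ 2.03333 (a 20-minute interval = 1/3 hours).
P(N = 2) = e^(−μ) μ^2/2! = e^(−2.03333) · 2.03333^2/2 ≈ 0.2706.

0.2706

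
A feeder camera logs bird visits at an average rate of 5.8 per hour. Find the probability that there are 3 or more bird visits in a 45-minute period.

0.8088

Over the interval, μ = 5.8 × 0.75 = 4.35 (a 45-minute period = 0.75 hours).
P(N ≥ 3) = 1 − P(N ≤ 2) = 1 − Σ_{j=0}^{2} e^(−μ) μ^j/j! ≈ 0.8088.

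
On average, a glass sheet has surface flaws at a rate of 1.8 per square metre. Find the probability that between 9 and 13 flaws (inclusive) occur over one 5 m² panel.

0.4705

Over the interval, μ = 1.8 × 5 = 9 (a 5 m² panel = 5 square metres).
P(9 ≤ N ≤ 13) = Σ_{j=9}^{13} e^(−9) · 9^j/j! ≈ 0.4705.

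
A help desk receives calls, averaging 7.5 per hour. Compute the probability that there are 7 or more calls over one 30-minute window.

0.0863

Over the interval, μ = 7.5 × 0.5 = 3.75 (a 30-minute window = 0.5 hours).
P(N ≥ 7) = 1 − P(N ≤ 6) = 1 − Σ_{j=0}^{6} e^(−μ) μ^j/j! ≈ 0.0863.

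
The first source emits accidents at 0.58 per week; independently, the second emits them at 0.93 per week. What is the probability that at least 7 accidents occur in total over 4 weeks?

0.4001

Independent Poisson processes superpose: combined rate λ = 0.58 + 0.93 = 1.51 per week.
Over the interval, μ = 1.51 × 4 = 6.04 (4 weeks).
P(N ≥ 7) = 1 − P(N ≤ 6) ≈ 0.4001.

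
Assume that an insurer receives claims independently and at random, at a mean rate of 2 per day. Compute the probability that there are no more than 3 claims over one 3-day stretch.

0.1512

Over the interval, μ = 2 × 3 = 6 (a 3-day stretch = 3 days).
P(N ≤ 3) = Σ_{j=0}^{3} e^(−μ) μ^j/j! ≈ 0.1512.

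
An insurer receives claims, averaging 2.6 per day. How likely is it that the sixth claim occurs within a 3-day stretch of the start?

0.7897

Over the interval, μ = 2.6 × 3 = 7.8 (a 3-day stretch = 3 days).
The sixth arrival falls in the interval iff at least 6 events occur there: P(S_6 ≤ t) = P(N ≥ 6) = 1 − P(N ≤ 5) ≈ 0.7897.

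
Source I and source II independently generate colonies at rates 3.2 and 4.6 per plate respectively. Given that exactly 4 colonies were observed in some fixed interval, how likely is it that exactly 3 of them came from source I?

Given the total, each event is independently from source I with probability p = λ_I/(λ_I+λ_II) = 3.2/7.8 ≈ 0.4103.
So K ~ Binomial(4, 3.2/7.8): P(K = 3) = C(4,3) · (3.2/7.8)^3 · (4.6/7.8)^1 ≈ 0.1629.

0.1629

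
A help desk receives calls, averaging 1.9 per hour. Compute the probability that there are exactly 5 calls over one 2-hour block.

Over the interval, μ = 1.9 × 2 = 3.8 (a 2-hour block = 2 hours).
P(N = 5) = e^(−μ) μ^5/5! = e^(−3.8) · 3.8^5/120 ≈ 0.1477.

0.1477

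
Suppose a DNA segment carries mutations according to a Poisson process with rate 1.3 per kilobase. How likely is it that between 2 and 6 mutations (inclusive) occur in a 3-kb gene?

0.8003

Over the interval, μ = 1.3 × 3 = 3.9 (a 3-kb gene = 3 kilobases).
P(2 ≤ N ≤ 6) = Σ_{j=2}^{6} e^(−3.9) · 3.9^j/j! ≈ 0.8003.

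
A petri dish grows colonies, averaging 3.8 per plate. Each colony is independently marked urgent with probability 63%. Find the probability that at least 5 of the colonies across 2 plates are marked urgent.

Thinning: the colonies that are marked urgent themselves form a Poisson process with rate 0.63 × 3.8 = 2.394 per plate.
Over the interval, μ = 2.394 × 2 = 4.788 (2 plates).
P(N ≥ 5) = 1 − P(N ≤ 4) ≈ 0.5216.

0.5216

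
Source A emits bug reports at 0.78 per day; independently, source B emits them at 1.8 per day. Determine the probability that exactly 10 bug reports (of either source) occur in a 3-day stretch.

Independent Poisson processes superpose: combined rate λ = 0.78 + 1.8 = 2.58 per day.
Over the interval, μ = 2.58 × 3 = 7.74 (a 3-day stretch = 3 days).
P(N = 10) = e^(−7.74) · 7.74^10/10! ≈ 0.0925.

0.0925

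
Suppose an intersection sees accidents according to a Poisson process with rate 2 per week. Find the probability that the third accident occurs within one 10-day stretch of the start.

0.5441

Over the interval, μ = 2 × 10/7 ≈ 2.85714 (a 10-day stretch = 10/7 weeks).
The third arrival falls in the interval iff at least 3 events occur there: P(S_3 ≤ t) = P(N ≥ 3) = 1 − P(N ≤ 2) ≈ 0.5441.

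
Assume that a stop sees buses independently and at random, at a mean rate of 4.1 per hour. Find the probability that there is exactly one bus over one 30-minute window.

0.2639

Over the interval, μ = 4.1 × 0.5 = 2.05 (a 30-minute window = 0.5 hours).
P(N = 1) = e^(−μ) μ^1/1! = e^(−2.05) · 2.05^1/1 ≈ 0.2639.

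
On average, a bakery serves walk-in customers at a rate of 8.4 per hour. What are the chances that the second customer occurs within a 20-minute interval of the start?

Over the interval, μ = 8.4 × 1/3 = 2.8 (a 20-minute interval = 1/3 hours).
The second arrival falls in the interval iff at least 2 events occur there: P(S_2 ≤ t) = P(N ≥ 2) = 1 − P(N ≤ 1) ≈ 0.7689.

0.7689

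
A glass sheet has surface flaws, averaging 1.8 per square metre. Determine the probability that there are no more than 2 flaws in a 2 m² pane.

0.3027

Over the interval, μ = 1.8 × 2 = 3.6 (a 2 m² pane = 2 square metres).
P(N ≤ 2) = Σ_{j=0}^{2} e^(−μ) μ^j/j! ≈ 0.3027.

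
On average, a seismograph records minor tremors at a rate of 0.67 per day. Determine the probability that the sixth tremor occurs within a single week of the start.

0.3298

Over the interval, μ = 0.67 × 7 = 4.69 (a week = 7 days).
The sixth arrival falls in the interval iff at least 6 events occur there: P(S_6 ≤ t) = P(N ≥ 6) = 1 − P(N ≤ 5) ≈ 0.3298.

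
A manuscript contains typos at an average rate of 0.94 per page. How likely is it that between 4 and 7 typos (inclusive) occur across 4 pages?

0.4802

Over the interval, μ = 0.94 × 4 = 3.76 (4 pages).
P(4 ≤ N ≤ 7) = Σ_{j=4}^{7} e^(−3.76) · 3.76^j/j! ≈ 0.4802.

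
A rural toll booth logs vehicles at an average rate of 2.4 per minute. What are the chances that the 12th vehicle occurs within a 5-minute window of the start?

Over the interval, μ = 2.4 × 5 = 12 (a 5-minute window = 5 minutes).
The 12th arrival falls in the interval iff at least 12 events occur there: P(S_12 ≤ t) = P(N ≥ 12) = 1 − P(N ≤ 11) ≈ 0.5384.

0.5384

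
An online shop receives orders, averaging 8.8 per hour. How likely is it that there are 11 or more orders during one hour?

0.2706

With mean μ = 8.8 per hour,
P(N ≥ 11) = 1 − P(N ≤ 10) = 1 − Σ_{j=0}^{10} e^(−μ) μ^j/j! ≈ 0.2706.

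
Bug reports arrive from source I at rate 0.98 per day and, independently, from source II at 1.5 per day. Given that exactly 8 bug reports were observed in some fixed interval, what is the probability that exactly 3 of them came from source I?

0.2797

Given the total, each event is independently from source I with probability p = λ_I/(λ_I+λ_II) = 0.98/2.48 ≈ 0.3952.
So K ~ Binomial(8, 0.98/2.48): P(K = 3) = C(8,3) · (0.98/2.48)^3 · (1.5/2.48)^5 ≈ 0.2797.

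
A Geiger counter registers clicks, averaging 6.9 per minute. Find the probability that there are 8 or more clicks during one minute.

0.3864

With mean μ = 6.9 per minute,
P(N ≥ 8) = 1 − P(N ≤ 7) = 1 − Σ_{j=0}^{7} e^(−μ) μ^j/j! ≈ 0.3864.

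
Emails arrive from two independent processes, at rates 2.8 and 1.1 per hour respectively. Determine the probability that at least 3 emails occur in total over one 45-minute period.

0.5598

Independent Poisson processes superpose: combined rate λ = 2.8 + 1.1 = 3.9 per hour.
Over the interval, μ = 3.9 × 0.75 = 2.925 (a 45-minute period = 0.75 hours).
P(N ≥ 3) = 1 − P(N ≤ 2) ≈ 0.5598.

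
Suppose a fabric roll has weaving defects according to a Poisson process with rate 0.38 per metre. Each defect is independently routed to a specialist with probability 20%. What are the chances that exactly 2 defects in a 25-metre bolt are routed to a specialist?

0.2700

Thinning: the defects that are routed to a specialist themselves form a Poisson process with rate 0.2 × 0.38 = 0.076 per metre.
Over the interval, μ = 0.076 × 25 = 1.9 (a 25-metre bolt = 25 metres).
P(N = 2) = e^(−1.9) · 1.9^2/2! ≈ 0.2700.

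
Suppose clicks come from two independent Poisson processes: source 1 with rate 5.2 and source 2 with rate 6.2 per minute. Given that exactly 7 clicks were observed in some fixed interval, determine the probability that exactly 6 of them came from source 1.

0.0343

Given the total, each event is independently from source 1 with probability p = λ_1/(λ_1+λ_2) = 5.2/11.4 ≈ 0.4561.
So K ~ Binomial(7, 5.2/11.4): P(K = 6) = C(7,6) · (5.2/11.4)^6 · (6.2/11.4)^1 ≈ 0.0343.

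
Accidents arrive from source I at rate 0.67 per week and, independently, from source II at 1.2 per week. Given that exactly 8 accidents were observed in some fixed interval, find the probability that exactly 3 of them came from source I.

0.2803

Given the total, each event is independently from source I with probability p = λ_I/(λ_I+λ_II) = 0.67/1.87 ≈ 0.3583.
So K ~ Binomial(8, 0.67/1.87): P(K = 3) = C(8,3) · (0.67/1.87)^3 · (1.2/1.87)^5 ≈ 0.2803.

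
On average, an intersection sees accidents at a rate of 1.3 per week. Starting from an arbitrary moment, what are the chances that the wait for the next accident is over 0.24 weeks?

The wait for the next event is exponential with rate λ = 1.3 per week.
P(T > 0.24) = e^(−λt) = e^(−1.3 × 0.24) = e^(−0.312) ≈ 0.7320.

0.7320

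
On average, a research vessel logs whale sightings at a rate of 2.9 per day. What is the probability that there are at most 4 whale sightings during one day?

With mean μ = 2.9 per day,
P(N ≤ 4) = Σ_{j=0}^{4} e^(−μ) μ^j/j! ≈ 0.8318.

0.8318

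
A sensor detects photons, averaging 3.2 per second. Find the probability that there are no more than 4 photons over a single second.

With mean μ = 3.2 per second,
P(N ≤ 4) = Σ_{j=0}^{4} e^(−μ) μ^j/j! ≈ 0.7806.

0.7806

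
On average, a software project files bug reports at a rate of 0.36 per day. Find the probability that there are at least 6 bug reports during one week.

0.0434

Over the interval, μ = 0.36 × 7 = 2.52 (a week = 7 days).
P(N ≥ 6) = 1 − P(N ≤ 5) = 1 − Σ_{j=0}^{5} e^(−μ) μ^j/j! ≈ 0.0434.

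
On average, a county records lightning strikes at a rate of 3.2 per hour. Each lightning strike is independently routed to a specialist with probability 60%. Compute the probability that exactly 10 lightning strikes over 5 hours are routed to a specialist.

Thinning: the lightning strikes that are routed to a specialist themselves form a Poisson process with rate 0.6 × 3.2 = 1.92 per hour.
Over the interval, μ = 1.92 × 5 = 9.6 (5 hours).
P(N = 10) = e^(−9.6) · 9.6^10/10! ≈ 0.1241.

0.1241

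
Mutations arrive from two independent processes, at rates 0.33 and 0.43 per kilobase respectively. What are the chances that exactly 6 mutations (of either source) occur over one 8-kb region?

0.1605

Independent Poisson processes superpose: combined rate λ = 0.33 + 0.43 = 0.76 per kilobase.
Over the interval, μ = 0.76 × 8 = 6.08 (an 8-kb region = 8 kilobases).
P(N = 6) = e^(−6.08) · 6.08^6/6! ≈ 0.1605.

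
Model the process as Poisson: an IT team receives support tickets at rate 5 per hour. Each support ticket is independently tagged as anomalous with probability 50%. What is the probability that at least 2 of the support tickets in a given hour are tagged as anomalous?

Thinning: the support tickets that are tagged as anomalous themselves form a Poisson process with rate 0.5 × 5 = 2.5 per hour.
So μ = 2.5.
P(N ≥ 2) = 1 − P(N ≤ 1) ≈ 0.7127.

0.7127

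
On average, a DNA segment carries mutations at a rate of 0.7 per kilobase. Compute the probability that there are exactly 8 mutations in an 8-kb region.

0.0887

Over the interval, μ = 0.7 × 8 = 5.6 (an 8-kb region = 8 kilobases).
P(N = 8) = e^(−μ) μ^8/8! = e^(−5.6) · 5.6^8/40320 ≈ 0.0887.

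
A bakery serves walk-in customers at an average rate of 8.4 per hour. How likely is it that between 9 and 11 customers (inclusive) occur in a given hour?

0.3202

With mean μ = 8.4 per hour,
P(9 ≤ N ≤ 11) = Σ_{j=9}^{11} e^(−8.4) · 8.4^j/j! ≈ 0.3202.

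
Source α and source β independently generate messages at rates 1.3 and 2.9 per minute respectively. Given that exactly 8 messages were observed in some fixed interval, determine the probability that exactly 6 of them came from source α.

Given the total, each event is independently from source α with probability p = λ_α/(λ_α+λ_β) = 1.3/4.2 ≈ 0.3095.
So K ~ Binomial(8, 1.3/4.2): P(K = 6) = C(8,6) · (1.3/4.2)^6 · (2.9/4.2)^2 ≈ 0.0117.

0.0117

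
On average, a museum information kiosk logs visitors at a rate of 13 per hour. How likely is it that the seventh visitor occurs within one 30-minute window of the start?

0.4735

Over the interval, μ = 13 × 0.5 = 6.5 (a 30-minute window = 0.5 hours).
The seventh arrival falls in the interval iff at least 7 events occur there: P(S_7 ≤ t) = P(N ≥ 7) = 1 − P(N ≤ 6) ≈ 0.4735.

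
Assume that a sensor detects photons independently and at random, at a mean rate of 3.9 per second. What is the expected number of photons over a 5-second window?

19.5

E[N] = λt = 3.9 × 5 = 19.5 (a 5-second window = 5 seconds).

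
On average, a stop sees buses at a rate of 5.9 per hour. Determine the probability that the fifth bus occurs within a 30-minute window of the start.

Over the interval, μ = 5.9 × 0.5 = 2.95 (a 30-minute window = 0.5 hours).
The fifth arrival falls in the interval iff at least 5 events occur there: P(S_5 ≤ t) = P(N ≥ 5) = 1 − P(N ≤ 4) ≈ 0.1764.

0.1764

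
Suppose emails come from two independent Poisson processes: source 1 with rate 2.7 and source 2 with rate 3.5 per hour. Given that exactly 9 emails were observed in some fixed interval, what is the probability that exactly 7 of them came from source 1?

Given the total, each event is independently from source 1 with probability p = λ_1/(λ_1+λ_2) = 2.7/6.2 ≈ 0.4355.
So K ~ Binomial(9, 2.7/6.2): P(K = 7) = C(9,7) · (2.7/6.2)^7 · (3.5/6.2)^2 ≈ 0.0341.

0.0341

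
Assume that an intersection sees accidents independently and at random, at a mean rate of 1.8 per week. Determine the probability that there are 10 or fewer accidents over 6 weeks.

0.4840

Over the interval, μ = 1.8 × 6 = 10.8 (6 weeks).
P(N ≤ 10) = Σ_{j=0}^{10} e^(−μ) μ^j/j! ≈ 0.4840.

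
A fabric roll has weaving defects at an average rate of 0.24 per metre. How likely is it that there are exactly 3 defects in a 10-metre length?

Over the interval, μ = 0.24 × 10 = 2.4 (a 10-metre length = 10 metres).
P(N = 3) = e^(−μ) μ^3/3! = e^(−2.4) · 2.4^3/6 ≈ 0.2090.

0.2090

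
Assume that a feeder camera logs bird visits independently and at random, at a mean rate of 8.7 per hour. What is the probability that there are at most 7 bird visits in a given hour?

With mean μ = 8.7 per hour,
P(N ≤ 7) = Σ_{j=0}^{7} e^(−μ) μ^j/j! ≈ 0.3602.

0.3602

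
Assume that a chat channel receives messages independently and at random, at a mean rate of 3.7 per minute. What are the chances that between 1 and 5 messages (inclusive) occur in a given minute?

With mean μ = 3.7 per minute,
P(1 ≤ N ≤ 5) = Σ_{j=1}^{5} e^(−3.7) · 3.7^j/j! ≈ 0.8054.

0.8054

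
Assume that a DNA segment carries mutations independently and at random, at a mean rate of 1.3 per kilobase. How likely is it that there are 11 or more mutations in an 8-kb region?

0.4669

Over the interval, μ = 1.3 × 8 = 10.4 (an 8-kb region = 8 kilobases).
P(N ≥ 11) = 1 − P(N ≤ 10) = 1 − Σ_{j=0}^{10} e^(−μ) μ^j/j! ≈ 0.4669.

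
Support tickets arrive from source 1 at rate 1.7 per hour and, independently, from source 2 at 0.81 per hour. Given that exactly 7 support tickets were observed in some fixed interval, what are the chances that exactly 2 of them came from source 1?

Given the total, each event is independently from source 1 with probability p = λ_1/(λ_1+λ_2) = 1.7/2.51 ≈ 0.6773.
So K ~ Binomial(7, 1.7/2.51): P(K = 2) = C(7,2) · (1.7/2.51)^2 · (0.81/2.51)^5 ≈ 0.0337.

0.0337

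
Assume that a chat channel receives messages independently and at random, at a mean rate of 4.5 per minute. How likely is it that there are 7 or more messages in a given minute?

With mean μ = 4.5 per minute,
P(N ≥ 7) = 1 − P(N ≤ 6) = 1 − Σ_{j=0}^{6} e^(−μ) μ^j/j! ≈ 0.1689.

0.1689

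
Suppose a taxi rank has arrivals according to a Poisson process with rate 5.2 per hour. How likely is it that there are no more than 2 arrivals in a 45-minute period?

0.2531

Over the interval, μ = 5.2 × 0.75 = 3.9 (a 45-minute period = 0.75 hours).
P(N ≤ 2) = Σ_{j=0}^{2} e^(−μ) μ^j/j! ≈ 0.2531.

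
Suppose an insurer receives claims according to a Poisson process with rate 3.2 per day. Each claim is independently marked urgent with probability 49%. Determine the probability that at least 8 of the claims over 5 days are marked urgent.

Thinning: the claims that are marked urgent themselves form a Poisson process with rate 0.49 × 3.2 = 1.568 per day.
Over the interval, μ = 1.568 × 5 = 7.84 (5 days).
P(N ≥ 8) = 1 − P(N ≤ 7) ≈ 0.5245.

0.5245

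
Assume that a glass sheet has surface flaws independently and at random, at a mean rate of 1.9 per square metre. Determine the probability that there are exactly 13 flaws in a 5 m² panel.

Over the interval, μ = 1.9 × 5 = 9.5 (a 5 m² panel = 5 square metres).
P(N = 13) = e^(−μ) μ^13/13! = e^(−9.5) · 9.5^13/6227020800 ≈ 0.0617.

0.0617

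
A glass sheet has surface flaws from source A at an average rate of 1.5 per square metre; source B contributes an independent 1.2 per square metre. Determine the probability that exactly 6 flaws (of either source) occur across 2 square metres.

Independent Poisson processes superpose: combined rate λ = 1.5 + 1.2 = 2.7 per square metre.
Over the interval, μ = 2.7 × 2 = 5.4 (2 square metres).
P(N = 6) = e^(−5.4) · 5.4^6/6! ≈ 0.1555.

0.1555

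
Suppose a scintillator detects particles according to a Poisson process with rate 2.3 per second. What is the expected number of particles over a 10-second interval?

E[N] = λt = 2.3 × 10 = 23 (a 10-second interval = 10 seconds).

23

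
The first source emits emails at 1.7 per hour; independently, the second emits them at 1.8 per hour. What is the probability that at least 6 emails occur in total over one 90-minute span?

Independent Poisson processes superpose: combined rate λ = 1.7 + 1.8 = 3.5 per hour.
Over the interval, μ = 3.5 × 1.5 = 5.25 (a 90-minute span = 1.5 hours).
P(N ≥ 6) = 1 − P(N ≤ 5) ≈ 0.4278.

0.4278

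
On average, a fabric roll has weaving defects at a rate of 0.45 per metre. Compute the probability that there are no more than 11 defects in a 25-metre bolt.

0.5495

Over the interval, μ = 0.45 × 25 = 11.25 (a 25-metre bolt = 25 metres).
P(N ≤ 11) = Σ_{j=0}^{11} e^(−μ) μ^j/j! ≈ 0.5495.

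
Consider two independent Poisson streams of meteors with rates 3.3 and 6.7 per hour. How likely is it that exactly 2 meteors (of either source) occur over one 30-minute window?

Independent Poisson processes superpose: combined rate λ = 3.3 + 6.7 = 10 per hour.
Over the interval, μ = 10 × 0.5 = 5 (a 30-minute window = 0.5 hours).
P(N = 2) = e^(−5) · 5^2/2! ≈ 0.0842.

0.0842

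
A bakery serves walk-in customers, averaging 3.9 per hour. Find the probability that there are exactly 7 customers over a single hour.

With mean μ = 3.9 per hour,
P(N = 7) = e^(−μ) μ^7/7! = e^(−3.9) · 3.9^7/5040 ≈ 0.0551.

0.0551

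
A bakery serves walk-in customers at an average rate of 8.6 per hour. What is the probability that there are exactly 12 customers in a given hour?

0.0629

With mean μ = 8.6 per hour,
P(N = 12) = e^(−μ) μ^12/12! = e^(−8.6) · 8.6^12/479001600 ≈ 0.0629.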